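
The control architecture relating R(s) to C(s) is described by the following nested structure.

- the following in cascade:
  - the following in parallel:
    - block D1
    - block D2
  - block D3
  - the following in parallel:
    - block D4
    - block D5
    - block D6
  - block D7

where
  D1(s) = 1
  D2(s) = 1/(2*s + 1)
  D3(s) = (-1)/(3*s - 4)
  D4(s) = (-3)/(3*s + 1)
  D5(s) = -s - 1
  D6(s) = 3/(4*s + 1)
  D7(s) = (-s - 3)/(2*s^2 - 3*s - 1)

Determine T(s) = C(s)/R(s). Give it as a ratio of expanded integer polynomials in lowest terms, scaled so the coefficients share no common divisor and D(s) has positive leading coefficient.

Answer: (-24*s^5 - 134*s^4 - 246*s^3 - 204*s^2 - 74*s - 6)/(144*s^6 - 252*s^5 - 172*s^4 + 183*s^3 + 168*s^2 + 45*s + 4)

Working:
[1] sum the parallel branches D1, D2; result (2*s + 2)/(2*s + 1)
[2] parallel reduction of D4, D5, D6; result (-12*s^3 - 19*s^2 - 11*s - 1)/(12*s^2 + 7*s + 1)
[3] reduce the series chain (D1+D2), D3, (D4+D5+D6), D7, giving the overall T(s)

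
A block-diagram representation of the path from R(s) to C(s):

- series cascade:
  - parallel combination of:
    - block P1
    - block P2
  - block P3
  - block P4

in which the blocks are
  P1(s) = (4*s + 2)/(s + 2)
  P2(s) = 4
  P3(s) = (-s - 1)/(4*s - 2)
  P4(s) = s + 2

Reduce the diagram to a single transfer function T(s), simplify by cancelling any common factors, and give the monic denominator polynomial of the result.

Step 1. parallel reduction of P1, P2 = (8*s + 10)/(s + 2)
Step 2. cascade (P1+P2), P3, P4 = (-4*s^2 - 9*s - 5)/(2*s - 1)
No further cancellation is possible in the step-2 result, so that is T(s). Its denominator becomes monic after dividing by the leading coefficient 2.

Final answer: s - 1/2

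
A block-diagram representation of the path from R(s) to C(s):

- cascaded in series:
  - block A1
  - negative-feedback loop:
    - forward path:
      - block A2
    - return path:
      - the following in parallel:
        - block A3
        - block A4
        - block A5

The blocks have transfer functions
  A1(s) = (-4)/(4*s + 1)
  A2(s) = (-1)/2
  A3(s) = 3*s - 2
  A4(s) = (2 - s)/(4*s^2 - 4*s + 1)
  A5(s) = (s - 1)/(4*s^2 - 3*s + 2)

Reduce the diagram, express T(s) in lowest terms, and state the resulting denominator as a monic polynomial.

1. parallel reduction of A3, A4, A5 = (48*s^5 - 116*s^4 + 128*s^3 - 78*s^2 + 25*s - 1)/(16*s^4 - 28*s^3 + 24*s^2 - 11*s + 2)
2. reduce the feedback loop with forward A2 and return (A3+A4+A5) = (16*s^4 - 28*s^3 + 24*s^2 - 11*s + 2)/(48*s^5 - 148*s^4 + 184*s^3 - 126*s^2 + 47*s - 5)
3. combine A1, [A2/(1+A2*(A3+A4+A5))] in series = (-64*s^4 + 112*s^3 - 96*s^2 + 44*s - 8)/(192*s^6 - 544*s^5 + 588*s^4 - 320*s^3 + 62*s^2 + 27*s - 5)
No further cancellation is possible in the step-3 result, so that is T(s). Its denominator becomes monic after dividing by the leading coefficient 192.

Answer: s^6 - 17*s^5/6 + 49*s^4/16 - 5*s^3/3 + 31*s^2/96 + 9*s/64 - 5/192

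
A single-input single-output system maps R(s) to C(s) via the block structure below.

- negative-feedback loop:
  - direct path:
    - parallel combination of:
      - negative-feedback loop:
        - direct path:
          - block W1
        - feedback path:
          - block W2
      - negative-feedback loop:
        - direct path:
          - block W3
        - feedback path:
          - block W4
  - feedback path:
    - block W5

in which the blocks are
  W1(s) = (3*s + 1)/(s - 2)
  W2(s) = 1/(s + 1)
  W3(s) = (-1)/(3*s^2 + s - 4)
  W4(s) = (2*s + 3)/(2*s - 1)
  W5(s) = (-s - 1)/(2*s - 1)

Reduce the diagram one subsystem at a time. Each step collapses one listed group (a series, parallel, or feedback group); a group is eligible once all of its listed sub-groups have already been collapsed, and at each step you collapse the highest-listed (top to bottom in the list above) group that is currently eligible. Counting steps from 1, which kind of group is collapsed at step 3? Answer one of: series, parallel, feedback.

Step 1 - close the feedback loop around W1, W2
Step 2 - feedback reduction of W3, W4
Step 3 - sum the parallel branches [W1/(1+W1*W2)], [W3/(1+W3*W4)]
Step 4 - close the feedback loop around ([W1/(1+W1*W2)]+[W3/(1+W3*W4)]), W5
Step 3 collapses a parallel group.

Answer: parallel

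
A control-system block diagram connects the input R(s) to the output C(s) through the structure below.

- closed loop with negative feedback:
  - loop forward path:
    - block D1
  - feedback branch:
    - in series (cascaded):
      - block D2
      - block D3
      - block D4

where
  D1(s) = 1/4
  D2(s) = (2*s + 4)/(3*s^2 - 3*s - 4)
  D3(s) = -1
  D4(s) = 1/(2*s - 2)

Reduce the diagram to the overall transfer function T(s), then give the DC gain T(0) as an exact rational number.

1. multiply D2, D3, D4 (series), giving (-s - 2)/(3*s^3 - 6*s^2 - s + 4)
2. collapse the loop (D1 forward, (D2*D3*D4) return), giving (3*s^3 - 6*s^2 - s + 4)/(12*s^3 - 24*s^2 - 5*s + 14)
That last expression is T(s); at s = 0 only the constant terms survive, so T(0) = 4/14 = 2/7.

Therefore the answer is 2/7.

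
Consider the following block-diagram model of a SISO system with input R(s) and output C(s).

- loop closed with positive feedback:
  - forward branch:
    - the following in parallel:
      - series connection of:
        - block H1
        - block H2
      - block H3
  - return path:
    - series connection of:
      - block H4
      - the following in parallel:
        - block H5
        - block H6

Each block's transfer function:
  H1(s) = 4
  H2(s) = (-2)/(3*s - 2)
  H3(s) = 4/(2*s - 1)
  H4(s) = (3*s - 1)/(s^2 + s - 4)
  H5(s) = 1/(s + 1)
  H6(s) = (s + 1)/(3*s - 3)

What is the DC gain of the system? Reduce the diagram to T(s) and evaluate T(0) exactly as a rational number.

Reducing step by step:

Step 1 - multiply H1, H2 (series) = (-8)/(3*s - 2)
Step 2 - parallel reduction of (H1*H2), H3 = (-4*s)/(6*s^2 - 7*s + 2)
Step 3 - add H5, H6 (parallel) = (s^2 + 5*s - 2)/(3*s^2 - 3)
Step 4 - multiply H4, (H5+H6) (series) = (3*s^3 + 14*s^2 - 11*s + 2)/(3*s^4 + 3*s^3 - 15*s^2 - 3*s + 12)
Step 5 - close the feedback loop around ((H1*H2)+H3), (H4*(H5+H6)) = (-12*s^5 - 12*s^4 + 60*s^3 + 12*s^2 - 48*s)/(18*s^6 - 3*s^5 - 93*s^4 + 149*s^3 + 19*s^2 - 82*s + 24)
The step-5 result is T(s). Setting s = 0: T(0) = 0/24 = 0.

Answer: 0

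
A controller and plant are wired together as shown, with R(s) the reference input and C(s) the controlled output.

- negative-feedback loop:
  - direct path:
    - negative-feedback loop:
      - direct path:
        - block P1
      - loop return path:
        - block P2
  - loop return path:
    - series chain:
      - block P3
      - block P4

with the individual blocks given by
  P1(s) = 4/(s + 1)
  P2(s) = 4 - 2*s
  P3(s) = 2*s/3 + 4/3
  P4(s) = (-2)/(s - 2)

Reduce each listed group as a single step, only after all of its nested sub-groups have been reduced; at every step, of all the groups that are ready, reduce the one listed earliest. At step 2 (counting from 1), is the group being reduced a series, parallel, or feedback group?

(1) reduce the feedback loop with forward P1 and return P2
(2) series reduction of P3, P4
(3) apply the feedback formula to [P1/(1+P1*P2)], (P3*P4)
Step 2 collapses a series group.

Therefore the answer is series.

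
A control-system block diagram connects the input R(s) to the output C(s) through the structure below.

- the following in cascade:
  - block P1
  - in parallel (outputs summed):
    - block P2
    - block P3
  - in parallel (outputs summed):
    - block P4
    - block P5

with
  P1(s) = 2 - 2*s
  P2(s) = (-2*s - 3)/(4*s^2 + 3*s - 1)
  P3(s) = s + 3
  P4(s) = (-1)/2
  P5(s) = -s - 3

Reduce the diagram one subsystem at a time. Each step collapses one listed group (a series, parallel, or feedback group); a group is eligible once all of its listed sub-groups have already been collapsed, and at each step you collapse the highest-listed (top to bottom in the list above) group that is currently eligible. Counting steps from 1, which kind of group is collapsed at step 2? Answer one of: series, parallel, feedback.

Answer: parallel

Working:
(1) reduce the parallel group P2, P3
(2) add P4, P5 (parallel)
(3) cascade P1, (P2+P3), (P4+P5)
Step 2: parallel.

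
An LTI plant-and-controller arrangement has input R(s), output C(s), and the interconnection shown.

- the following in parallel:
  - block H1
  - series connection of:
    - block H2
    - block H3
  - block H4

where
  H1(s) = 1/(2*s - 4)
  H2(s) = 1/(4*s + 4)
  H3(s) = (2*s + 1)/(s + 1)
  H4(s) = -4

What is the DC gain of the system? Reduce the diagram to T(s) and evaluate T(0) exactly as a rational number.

[1] cascade H2, H3 -> (2*s + 1)/(4*s^2 + 8*s + 4)
[2] sum the parallel branches H1, (H2*H3), H4 -> (-16*s^3 + 4*s^2 + 49*s + 32)/(4*s^3 - 12*s - 8)
That last expression is T(s); at s = 0 only the constant terms survive, so T(0) = 32/(-8) = -4.

Therefore the answer is -4.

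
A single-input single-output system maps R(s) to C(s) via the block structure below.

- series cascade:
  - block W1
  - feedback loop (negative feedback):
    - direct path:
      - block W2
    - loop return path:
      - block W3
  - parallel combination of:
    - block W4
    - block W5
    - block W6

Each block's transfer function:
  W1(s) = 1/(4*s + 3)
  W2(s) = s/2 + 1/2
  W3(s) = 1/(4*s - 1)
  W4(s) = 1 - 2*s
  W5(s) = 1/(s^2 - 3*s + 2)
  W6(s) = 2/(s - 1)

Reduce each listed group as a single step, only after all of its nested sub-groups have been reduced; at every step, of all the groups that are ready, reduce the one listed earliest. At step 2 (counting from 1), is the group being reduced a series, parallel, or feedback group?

Step 1 - reduce the feedback loop with forward W2 and return W3
Step 2 - combine W4, W5, W6 in parallel
Step 3 - combine W1, [W2/(1+W2*W3)], (W4+W5+W6) in series
So the answer for step 2 is parallel.

Therefore the answer is parallel.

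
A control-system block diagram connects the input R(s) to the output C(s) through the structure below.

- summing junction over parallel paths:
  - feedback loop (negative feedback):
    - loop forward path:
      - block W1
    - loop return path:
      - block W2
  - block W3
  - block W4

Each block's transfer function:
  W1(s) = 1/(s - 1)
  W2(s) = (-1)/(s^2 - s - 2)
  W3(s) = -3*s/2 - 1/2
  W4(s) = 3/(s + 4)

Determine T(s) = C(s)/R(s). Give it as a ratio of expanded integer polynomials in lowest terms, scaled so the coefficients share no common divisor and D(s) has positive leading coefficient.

First reduce the diagram to T(s).

Step 1. apply the feedback formula to W1, W2 -> (s^2 - s - 2)/(s^3 - 2*s^2 - s + 1)
Step 2. add [W1/(1+W1*W2)], W3, W4 (parallel): this yields T(s), and no further normalization is needed

Answer: (-3*s^5 - 7*s^4 + 33*s^3 + 12*s^2 - 27*s - 14)/(2*s^4 + 4*s^3 - 18*s^2 - 6*s + 8)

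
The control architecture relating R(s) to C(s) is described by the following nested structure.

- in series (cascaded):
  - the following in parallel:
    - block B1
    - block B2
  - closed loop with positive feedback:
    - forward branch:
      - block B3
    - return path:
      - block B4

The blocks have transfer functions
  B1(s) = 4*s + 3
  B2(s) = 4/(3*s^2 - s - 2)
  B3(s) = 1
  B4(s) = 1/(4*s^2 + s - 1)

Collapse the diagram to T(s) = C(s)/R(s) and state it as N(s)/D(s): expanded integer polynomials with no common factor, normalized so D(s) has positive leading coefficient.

1. add B1, B2 (parallel) gives (12*s^3 + 5*s^2 - 11*s - 2)/(3*s^2 - s - 2)
2. close the feedback loop around B3, B4 gives (4*s^2 + s - 1)/(4*s^2 + s - 2)
3. series reduction of (B1+B2), [B3/(1-B3*B4)]: this yields T(s), and no further normalization is needed

Hence the answer: (48*s^5 + 32*s^4 - 51*s^3 - 24*s^2 + 9*s + 2)/(12*s^4 - s^3 - 15*s^2 + 4)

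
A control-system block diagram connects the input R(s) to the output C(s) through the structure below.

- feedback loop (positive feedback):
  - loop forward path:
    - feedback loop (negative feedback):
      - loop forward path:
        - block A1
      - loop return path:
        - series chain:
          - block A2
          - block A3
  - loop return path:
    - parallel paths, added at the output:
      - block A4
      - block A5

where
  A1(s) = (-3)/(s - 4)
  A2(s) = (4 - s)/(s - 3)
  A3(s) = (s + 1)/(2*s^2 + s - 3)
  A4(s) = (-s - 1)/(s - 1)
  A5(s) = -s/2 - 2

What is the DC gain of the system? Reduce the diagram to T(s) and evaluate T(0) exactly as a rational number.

Step 1. series reduction of A2, A3; result (-s^2 + 3*s + 4)/(2*s^3 - 5*s^2 - 6*s + 9)
Step 2. reduce the feedback loop with forward A1 and return (A2*A3); result (-6*s^3 + 15*s^2 + 18*s - 27)/(2*s^4 - 13*s^3 + 17*s^2 + 24*s - 48)
Step 3. add A4, A5 (parallel); result (-s^2 - 5*s + 2)/(2*s - 2)
Step 4. apply the feedback formula to [A1/(1+A1*(A2*A3))], (A4+A5); result (12*s^3 - 30*s^2 - 36*s + 54)/(2*s^4 + 47*s^3 - 118*s^2 - 165*s + 150)
Step 4 gives the overall T(s). Then T(0) = 54/150 = 9/25.

Therefore the answer is 9/25.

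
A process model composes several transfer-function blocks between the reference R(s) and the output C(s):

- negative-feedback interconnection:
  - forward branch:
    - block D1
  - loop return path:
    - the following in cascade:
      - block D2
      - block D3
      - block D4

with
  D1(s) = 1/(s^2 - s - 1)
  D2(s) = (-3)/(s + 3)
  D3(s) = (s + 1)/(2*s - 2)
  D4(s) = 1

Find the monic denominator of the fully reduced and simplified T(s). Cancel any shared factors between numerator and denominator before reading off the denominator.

(1) reduce the series chain D2, D3, D4 = (-3*s - 3)/(2*s^2 + 4*s - 6)
(2) collapse the loop (D1 forward, (D2*D3*D4) return) = (2*s^2 + 4*s - 6)/(2*s^4 + 2*s^3 - 12*s^2 - s + 3)
The result of step 2 is T(s) in lowest terms. Its denominator has leading coefficient 2; dividing the denominator through by 2 makes it monic.

Answer: s^4 + s^3 - 6*s^2 - s/2 + 3/2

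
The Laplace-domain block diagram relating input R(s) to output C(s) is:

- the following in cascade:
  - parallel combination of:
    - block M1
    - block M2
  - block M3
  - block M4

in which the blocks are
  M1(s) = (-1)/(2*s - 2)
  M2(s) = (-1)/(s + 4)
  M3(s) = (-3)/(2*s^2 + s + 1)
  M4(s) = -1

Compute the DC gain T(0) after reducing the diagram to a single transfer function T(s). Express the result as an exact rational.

(1) combine M1, M2 in parallel; result (-3*s - 2)/(2*s^2 + 6*s - 8)
(2) series reduction of (M1+M2), M3, M4; result (-9*s - 6)/(4*s^4 + 14*s^3 - 8*s^2 - 2*s - 8)
Step 2 gives the overall T(s). Then T(0) = -6/(-8) = 3/4.

Hence the answer: 3/4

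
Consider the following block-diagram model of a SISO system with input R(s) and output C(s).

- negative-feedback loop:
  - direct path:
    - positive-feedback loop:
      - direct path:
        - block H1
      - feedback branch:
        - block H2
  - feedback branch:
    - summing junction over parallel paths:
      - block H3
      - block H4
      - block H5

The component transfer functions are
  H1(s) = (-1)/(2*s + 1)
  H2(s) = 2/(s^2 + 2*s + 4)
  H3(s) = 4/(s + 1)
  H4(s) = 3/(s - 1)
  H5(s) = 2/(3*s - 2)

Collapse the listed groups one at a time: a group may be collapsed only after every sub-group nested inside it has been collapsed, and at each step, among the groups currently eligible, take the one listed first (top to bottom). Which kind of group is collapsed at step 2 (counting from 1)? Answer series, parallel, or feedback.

Step 1: close the feedback loop around H1, H2
Step 2: parallel reduction of H3, H4, H5
Step 3: reduce the feedback loop with forward [H1/(1-H1*H2)] and return (H3+H4+H5)
Step 2: parallel.

Final answer: parallel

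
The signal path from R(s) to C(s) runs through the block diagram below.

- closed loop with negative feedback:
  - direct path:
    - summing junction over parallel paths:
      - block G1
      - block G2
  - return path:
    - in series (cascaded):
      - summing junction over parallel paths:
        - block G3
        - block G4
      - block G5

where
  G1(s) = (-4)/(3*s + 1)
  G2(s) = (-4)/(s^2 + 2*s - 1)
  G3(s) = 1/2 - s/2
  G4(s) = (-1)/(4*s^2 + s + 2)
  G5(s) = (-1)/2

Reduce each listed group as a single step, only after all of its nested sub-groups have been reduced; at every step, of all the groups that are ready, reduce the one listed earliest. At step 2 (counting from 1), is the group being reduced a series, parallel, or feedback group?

1. parallel reduction of G1, G2
2. sum the parallel branches G3, G4
3. series reduction of (G3+G4), G5
4. apply the feedback formula to (G1+G2), ((G3+G4)*G5)
So the answer for step 2 is parallel.

Therefore the answer is parallel.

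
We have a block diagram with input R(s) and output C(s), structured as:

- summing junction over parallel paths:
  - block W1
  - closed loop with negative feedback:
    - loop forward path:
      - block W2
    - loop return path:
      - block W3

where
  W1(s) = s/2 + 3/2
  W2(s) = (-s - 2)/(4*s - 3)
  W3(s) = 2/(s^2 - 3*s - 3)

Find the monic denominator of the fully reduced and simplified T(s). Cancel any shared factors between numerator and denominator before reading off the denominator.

Reducing step by step:

(1) collapse the loop (W2 forward, W3 return) -> (-s^3 + s^2 + 9*s + 6)/(4*s^3 - 15*s^2 - 5*s + 5)
(2) combine W1, [W2/(1+W2*W3)] in parallel -> (4*s^4 - 5*s^3 - 48*s^2 + 8*s + 27)/(8*s^3 - 30*s^2 - 10*s + 10)
T(s) is the step-2 result (common factors already cancelled). Leading coefficient of the denominator: 8. Divide through by 8 for the monic polynomial.

Answer: s^3 - 15*s^2/4 - 5*s/4 + 5/4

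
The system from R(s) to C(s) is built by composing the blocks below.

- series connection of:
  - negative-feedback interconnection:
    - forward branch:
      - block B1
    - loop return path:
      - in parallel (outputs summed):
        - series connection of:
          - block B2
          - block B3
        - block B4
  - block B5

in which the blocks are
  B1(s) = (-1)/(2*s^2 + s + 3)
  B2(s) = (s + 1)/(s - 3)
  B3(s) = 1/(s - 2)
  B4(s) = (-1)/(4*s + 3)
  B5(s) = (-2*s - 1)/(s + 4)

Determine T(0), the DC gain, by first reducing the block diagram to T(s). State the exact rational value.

Step 1. cascade B2, B3: (s + 1)/(s^2 - 5*s + 6)
Step 2. add (B2*B3), B4 (parallel): (3*s^2 + 12*s - 3)/(4*s^3 - 17*s^2 + 9*s + 18)
Step 3. collapse the loop (B1 forward, ((B2*B3)+B4) return): (-4*s^3 + 17*s^2 - 9*s - 18)/(8*s^5 - 30*s^4 + 13*s^3 - 9*s^2 + 33*s + 57)
Step 4. reduce the series chain [B1/(1+B1*((B2*B3)+B4))], B5: (8*s^4 - 30*s^3 + s^2 + 45*s + 18)/(8*s^6 + 2*s^5 - 107*s^4 + 43*s^3 - 3*s^2 + 189*s + 228)
The step-4 result is T(s). Setting s = 0: T(0) = 18/228 = 3/38.

Hence the answer: 3/38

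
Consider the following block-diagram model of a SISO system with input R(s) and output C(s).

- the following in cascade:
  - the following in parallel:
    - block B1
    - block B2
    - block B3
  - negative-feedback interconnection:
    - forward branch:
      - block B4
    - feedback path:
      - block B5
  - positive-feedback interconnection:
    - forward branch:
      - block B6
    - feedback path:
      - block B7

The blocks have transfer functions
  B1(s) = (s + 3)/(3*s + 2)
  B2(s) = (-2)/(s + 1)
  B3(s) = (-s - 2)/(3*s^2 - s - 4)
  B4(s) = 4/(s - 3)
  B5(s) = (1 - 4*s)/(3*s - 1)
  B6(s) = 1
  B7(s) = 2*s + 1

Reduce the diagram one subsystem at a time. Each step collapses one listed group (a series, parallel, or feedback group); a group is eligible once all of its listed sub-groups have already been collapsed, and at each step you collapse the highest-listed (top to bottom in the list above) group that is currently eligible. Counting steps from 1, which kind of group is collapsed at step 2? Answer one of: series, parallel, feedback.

Step 1. parallel reduction of B1, B2, B3
Step 2. close the feedback loop around B4, B5
Step 3. reduce the feedback loop with forward B6 and return B7
Step 4. reduce the series chain (B1+B2+B3), [B4/(1+B4*B5)], [B6/(1-B6*B7)]
So the answer for step 2 is feedback.

Hence the answer: feedback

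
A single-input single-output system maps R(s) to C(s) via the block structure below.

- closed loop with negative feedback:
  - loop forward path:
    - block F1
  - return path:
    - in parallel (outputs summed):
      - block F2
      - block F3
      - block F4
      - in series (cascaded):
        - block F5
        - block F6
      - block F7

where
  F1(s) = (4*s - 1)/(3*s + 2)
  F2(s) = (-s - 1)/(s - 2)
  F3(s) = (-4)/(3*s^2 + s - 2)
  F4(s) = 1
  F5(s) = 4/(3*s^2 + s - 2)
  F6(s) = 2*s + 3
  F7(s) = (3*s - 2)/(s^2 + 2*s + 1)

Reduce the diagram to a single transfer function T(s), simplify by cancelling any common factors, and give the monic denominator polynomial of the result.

[1] reduce the series chain F5, F6: (8*s + 12)/(3*s^2 + s - 2)
[2] combine F2, F3, F4, (F5*F6), F7 in parallel: (8*s^3 - 42*s^2 + 7*s - 18)/(3*s^4 - 2*s^3 - 9*s^2 + 4)
[3] collapse the loop (F1 forward, (F2+F3+F4+(F5*F6)+F7) return): (12*s^5 - 11*s^4 - 34*s^3 + 9*s^2 + 16*s - 4)/(9*s^5 + 32*s^4 - 207*s^3 + 52*s^2 - 67*s + 26)
T(s) is the step-3 result (common factors already cancelled). Leading coefficient of the denominator: 9. Divide through by 9 for the monic polynomial.

Therefore the answer is s^5 + 32*s^4/9 - 23*s^3 + 52*s^2/9 - 67*s/9 + 26/9.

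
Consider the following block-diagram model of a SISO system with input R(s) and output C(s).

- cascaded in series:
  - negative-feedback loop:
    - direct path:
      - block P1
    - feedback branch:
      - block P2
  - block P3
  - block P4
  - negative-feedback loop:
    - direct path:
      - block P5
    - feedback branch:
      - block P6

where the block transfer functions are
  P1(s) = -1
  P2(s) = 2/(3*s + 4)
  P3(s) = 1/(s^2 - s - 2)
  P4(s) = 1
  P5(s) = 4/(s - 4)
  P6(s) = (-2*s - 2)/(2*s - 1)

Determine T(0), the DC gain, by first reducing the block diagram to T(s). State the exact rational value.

First reduce the diagram to T(s).

Step 1 - collapse the loop (P1 forward, P2 return) gives (-3*s - 4)/(3*s + 2)
Step 2 - apply the feedback formula to P5, P6 gives (8*s - 4)/(2*s^2 - 17*s - 4)
Step 3 - multiply [P1/(1+P1*P2)], P3, P4, [P5/(1+P5*P6)] (series) gives (-24*s^2 - 20*s + 16)/(6*s^5 - 53*s^4 - 11*s^3 + 132*s^2 + 100*s + 16)
That last expression is T(s); at s = 0 only the constant terms survive, so T(0) = 16/16 = 1.

Answer: 1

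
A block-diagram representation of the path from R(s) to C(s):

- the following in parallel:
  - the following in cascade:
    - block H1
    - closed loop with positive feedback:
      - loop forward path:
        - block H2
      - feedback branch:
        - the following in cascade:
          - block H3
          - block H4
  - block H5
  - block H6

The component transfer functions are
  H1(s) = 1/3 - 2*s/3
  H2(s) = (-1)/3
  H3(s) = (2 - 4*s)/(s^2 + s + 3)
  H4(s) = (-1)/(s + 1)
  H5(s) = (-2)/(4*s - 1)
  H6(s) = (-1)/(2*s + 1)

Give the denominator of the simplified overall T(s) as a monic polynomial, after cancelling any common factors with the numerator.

First reduce the diagram to T(s).

(1) cascade H3, H4 gives (4*s - 2)/(s^3 + 2*s^2 + 4*s + 3)
(2) reduce the feedback loop with forward H2 and return (H3*H4) gives (-s^3 - 2*s^2 - 4*s - 3)/(3*s^3 + 6*s^2 + 16*s + 7)
(3) cascade H1, [H2/(1-H2*(H3*H4))] gives (2*s^4 + 3*s^3 + 6*s^2 + 2*s - 3)/(9*s^3 + 18*s^2 + 48*s + 21)
(4) sum the parallel branches (H1*[H2/(1-H2*(H3*H4))]), H5, H6 gives (16*s^6 + 28*s^5 - 20*s^4 - 128*s^3 - 428*s^2 - 224*s - 18)/(72*s^5 + 162*s^4 + 411*s^3 + 246*s^2 - 6*s - 21)
No further cancellation is possible in the step-4 result, so that is T(s). Its denominator becomes monic after dividing by the leading coefficient 72.

Answer: s^5 + 9*s^4/4 + 137*s^3/24 + 41*s^2/12 - s/12 - 7/24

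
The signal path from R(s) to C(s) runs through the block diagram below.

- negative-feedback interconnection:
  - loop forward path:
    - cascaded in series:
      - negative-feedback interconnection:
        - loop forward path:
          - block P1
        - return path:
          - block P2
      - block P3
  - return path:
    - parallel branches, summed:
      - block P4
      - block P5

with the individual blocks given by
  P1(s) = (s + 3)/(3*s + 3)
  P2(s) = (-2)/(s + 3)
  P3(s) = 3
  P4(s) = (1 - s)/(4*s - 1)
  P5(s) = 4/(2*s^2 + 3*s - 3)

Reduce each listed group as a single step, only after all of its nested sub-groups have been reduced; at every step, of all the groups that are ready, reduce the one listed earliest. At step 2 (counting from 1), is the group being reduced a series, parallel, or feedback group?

The answer is series.

Reasoning:
Step 1 - reduce the feedback loop with forward P1 and return P2
Step 2 - cascade [P1/(1+P1*P2)], P3
Step 3 - sum the parallel branches P4, P5
Step 4 - reduce the feedback loop with forward ([P1/(1+P1*P2)]*P3) and return (P4+P5)
The group at step 2 is a series group.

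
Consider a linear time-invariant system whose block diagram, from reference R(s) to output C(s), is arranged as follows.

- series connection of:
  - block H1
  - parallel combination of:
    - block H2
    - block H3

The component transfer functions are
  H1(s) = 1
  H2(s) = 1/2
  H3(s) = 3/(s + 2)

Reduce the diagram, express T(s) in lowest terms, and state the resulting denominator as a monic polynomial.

Step 1 - sum the parallel branches H2, H3, giving (s + 8)/(2*s + 4)
Step 2 - combine H1, (H2+H3) in series, giving (s + 8)/(2*s + 4)
No further cancellation is possible in the step-2 result, so that is T(s). Its denominator becomes monic after dividing by the leading coefficient 2.

Answer: s + 2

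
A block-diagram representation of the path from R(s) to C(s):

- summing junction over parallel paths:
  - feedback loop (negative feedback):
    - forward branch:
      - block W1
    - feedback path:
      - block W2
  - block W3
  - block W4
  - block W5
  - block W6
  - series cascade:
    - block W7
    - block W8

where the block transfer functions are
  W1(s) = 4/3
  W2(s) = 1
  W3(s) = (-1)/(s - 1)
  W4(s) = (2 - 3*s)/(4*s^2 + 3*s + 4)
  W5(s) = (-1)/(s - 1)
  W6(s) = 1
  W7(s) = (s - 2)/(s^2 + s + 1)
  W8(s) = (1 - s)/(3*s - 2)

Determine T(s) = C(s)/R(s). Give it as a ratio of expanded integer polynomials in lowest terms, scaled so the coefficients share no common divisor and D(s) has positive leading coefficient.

[1] reduce the feedback loop with forward W1 and return W2: 4/7
[2] series reduction of W7, W8: (-s^2 + 3*s - 2)/(3*s^3 + s^2 + s - 2)
[3] sum the parallel branches [W1/(1+W1*W2)], W3, W4, W5, W6, (W7*W8), giving the overall T(s)

Hence the answer: (132*s^6 - 248*s^5 + 59*s^4 - 598*s^3 + 129*s^2 - 220*s + 284)/(84*s^6 + 7*s^5 + 42*s^4 - 140*s^3 - 7*s^2 - 42*s + 56)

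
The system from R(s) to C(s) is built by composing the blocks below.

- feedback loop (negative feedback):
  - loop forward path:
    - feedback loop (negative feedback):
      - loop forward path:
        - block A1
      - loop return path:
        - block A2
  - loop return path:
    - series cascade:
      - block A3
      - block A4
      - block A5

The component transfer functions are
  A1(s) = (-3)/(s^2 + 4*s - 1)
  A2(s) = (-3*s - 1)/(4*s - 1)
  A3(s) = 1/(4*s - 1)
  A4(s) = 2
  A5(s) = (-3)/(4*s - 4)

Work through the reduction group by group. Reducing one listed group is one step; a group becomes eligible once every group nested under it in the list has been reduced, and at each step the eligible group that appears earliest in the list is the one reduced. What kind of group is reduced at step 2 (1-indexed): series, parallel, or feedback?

1. close the feedback loop around A1, A2
2. combine A3, A4, A5 in series
3. feedback reduction of [A1/(1+A1*A2)], (A3*A4*A5)
The group at step 2 is a series group.

Answer: series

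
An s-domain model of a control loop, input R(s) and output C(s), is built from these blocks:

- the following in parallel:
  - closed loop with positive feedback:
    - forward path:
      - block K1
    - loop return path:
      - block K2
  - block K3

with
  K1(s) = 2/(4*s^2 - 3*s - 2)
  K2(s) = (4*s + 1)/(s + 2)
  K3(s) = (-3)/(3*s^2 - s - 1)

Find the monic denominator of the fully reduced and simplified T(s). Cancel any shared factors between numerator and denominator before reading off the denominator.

1. reduce the feedback loop with forward K1 and return K2 -> (2*s + 4)/(4*s^3 + 5*s^2 - 16*s - 6)
2. sum the parallel branches [K1/(1-K1*K2)], K3 -> (-6*s^3 - 5*s^2 + 42*s + 14)/(12*s^5 + 11*s^4 - 57*s^3 - 7*s^2 + 22*s + 6)
The result of step 2 is T(s) in lowest terms. Its denominator has leading coefficient 12; dividing the denominator through by 12 makes it monic.

Therefore the answer is s^5 + 11*s^4/12 - 19*s^3/4 - 7*s^2/12 + 11*s/6 + 1/2.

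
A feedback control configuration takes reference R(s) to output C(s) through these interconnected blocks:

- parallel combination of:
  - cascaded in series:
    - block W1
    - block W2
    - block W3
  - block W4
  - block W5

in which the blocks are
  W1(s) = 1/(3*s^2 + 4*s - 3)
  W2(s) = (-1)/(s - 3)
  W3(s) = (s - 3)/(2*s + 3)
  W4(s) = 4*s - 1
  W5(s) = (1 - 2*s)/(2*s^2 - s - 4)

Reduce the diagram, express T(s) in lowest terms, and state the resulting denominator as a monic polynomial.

Step 1 - combine W1, W2, W3 in series: (-1)/(6*s^3 + 17*s^2 + 6*s - 9)
Step 2 - combine (W1*W2*W3), W4, W5 in parallel: (48*s^6 + 100*s^5 - 156*s^4 - 367*s^3 + 35*s^2 + 184*s - 41)/(12*s^5 + 28*s^4 - 29*s^3 - 92*s^2 - 15*s + 36)
T(s) is the step-2 result (common factors already cancelled). Leading coefficient of the denominator: 12. Divide through by 12 for the monic polynomial.

Hence the answer: s^5 + 7*s^4/3 - 29*s^3/12 - 23*s^2/3 - 5*s/4 + 3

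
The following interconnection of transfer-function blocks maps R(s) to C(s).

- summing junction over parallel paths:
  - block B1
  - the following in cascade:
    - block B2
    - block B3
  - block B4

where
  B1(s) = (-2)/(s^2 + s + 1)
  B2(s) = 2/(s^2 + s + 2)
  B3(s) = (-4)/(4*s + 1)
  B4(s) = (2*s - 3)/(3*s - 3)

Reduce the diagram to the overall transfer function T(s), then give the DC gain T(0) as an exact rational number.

Reducing step by step:

Step 1: series reduction of B2, B3 gives (-8)/(4*s^3 + 5*s^2 + 9*s + 2)
Step 2: sum the parallel branches B1, (B2*B3), B4 gives (8*s^6 + 6*s^5 - 15*s^4 - 52*s^3 - 50*s^2 + 13*s + 30)/(12*s^6 + 15*s^5 + 27*s^4 - 6*s^3 - 15*s^2 - 27*s - 6)
Step 2 gives the overall T(s). Then T(0) = 30/(-6) = -5.

Answer: -5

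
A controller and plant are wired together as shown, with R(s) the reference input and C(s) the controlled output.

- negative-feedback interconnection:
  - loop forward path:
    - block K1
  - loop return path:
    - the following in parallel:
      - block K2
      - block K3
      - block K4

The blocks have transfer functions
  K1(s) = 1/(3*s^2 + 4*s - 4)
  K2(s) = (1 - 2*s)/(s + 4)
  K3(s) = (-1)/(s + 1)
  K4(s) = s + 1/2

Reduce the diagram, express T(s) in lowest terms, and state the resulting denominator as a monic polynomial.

Answer: s^4 + 20*s^3/3 + 21*s^2/2 + s/6 - 17/3

Working:
1. sum the parallel branches K2, K3, K4: (2*s^3 + 7*s^2 + 9*s - 2)/(2*s^2 + 10*s + 8)
2. close the feedback loop around K1, (K2+K3+K4): (2*s^2 + 10*s + 8)/(6*s^4 + 40*s^3 + 63*s^2 + s - 34)
The result of step 2 is T(s) in lowest terms. Its denominator has leading coefficient 6; dividing the denominator through by 6 makes it monic.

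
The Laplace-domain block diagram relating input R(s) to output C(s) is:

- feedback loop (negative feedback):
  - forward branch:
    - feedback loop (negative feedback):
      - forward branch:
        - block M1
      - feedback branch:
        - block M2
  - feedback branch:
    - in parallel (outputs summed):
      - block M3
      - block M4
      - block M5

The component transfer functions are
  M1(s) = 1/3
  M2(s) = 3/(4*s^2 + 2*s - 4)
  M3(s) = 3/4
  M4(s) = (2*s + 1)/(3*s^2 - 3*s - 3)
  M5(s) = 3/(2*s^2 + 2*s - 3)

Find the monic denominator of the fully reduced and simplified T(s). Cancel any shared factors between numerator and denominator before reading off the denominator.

Step 1 - close the feedback loop around M1, M2, giving (4*s^2 + 2*s - 4)/(12*s^2 + 6*s - 9)
Step 2 - add M3, M4, M5 (parallel), giving (18*s^4 + 16*s^3 - 3*s^2 - 43*s - 21)/(24*s^4 - 84*s^2 + 12*s + 36)
Step 3 - close the feedback loop around [M1/(1+M1*M2)], (M3+M4+M5), giving (48*s^6 + 24*s^5 - 216*s^4 - 60*s^3 + 252*s^2 + 12*s - 72)/(180*s^6 + 122*s^5 - 638*s^4 - 301*s^3 + 551*s^2 + 119*s - 120)
No further cancellation is possible in the step-3 result, so that is T(s). Its denominator becomes monic after dividing by the leading coefficient 180.

Answer: s^6 + 61*s^5/90 - 319*s^4/90 - 301*s^3/180 + 551*s^2/180 + 119*s/180 - 2/3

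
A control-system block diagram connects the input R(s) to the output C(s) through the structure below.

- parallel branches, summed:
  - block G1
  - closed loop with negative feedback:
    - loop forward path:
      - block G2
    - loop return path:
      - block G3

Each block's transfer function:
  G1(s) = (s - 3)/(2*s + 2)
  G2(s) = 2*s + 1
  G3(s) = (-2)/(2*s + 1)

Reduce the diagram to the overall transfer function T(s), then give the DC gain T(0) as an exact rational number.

[1] apply the feedback formula to G2, G3, giving -2*s - 1
[2] add G1, [G2/(1+G2*G3)] (parallel), giving (-4*s^2 - 5*s - 5)/(2*s + 2)
Evaluating the step-2 result (the overall T(s)) at s = 0 gives T(0) = -5/2.

Final answer: -5/2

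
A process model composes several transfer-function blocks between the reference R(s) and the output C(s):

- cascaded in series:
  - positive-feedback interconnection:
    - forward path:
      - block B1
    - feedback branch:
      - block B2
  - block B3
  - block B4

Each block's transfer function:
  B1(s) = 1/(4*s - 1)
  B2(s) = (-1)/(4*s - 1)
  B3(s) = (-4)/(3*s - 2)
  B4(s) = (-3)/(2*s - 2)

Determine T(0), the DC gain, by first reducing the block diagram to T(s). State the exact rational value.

Step 1 - collapse the loop (B1 forward, B2 return) = (4*s - 1)/(16*s^2 - 8*s + 2)
Step 2 - combine [B1/(1-B1*B2)], B3, B4 in series = (12*s - 3)/(24*s^4 - 52*s^3 + 39*s^2 - 13*s + 2)
DC gain: substitute s = 0 into T(s) from step 2: T(0) = -3/2.

Final answer: -3/2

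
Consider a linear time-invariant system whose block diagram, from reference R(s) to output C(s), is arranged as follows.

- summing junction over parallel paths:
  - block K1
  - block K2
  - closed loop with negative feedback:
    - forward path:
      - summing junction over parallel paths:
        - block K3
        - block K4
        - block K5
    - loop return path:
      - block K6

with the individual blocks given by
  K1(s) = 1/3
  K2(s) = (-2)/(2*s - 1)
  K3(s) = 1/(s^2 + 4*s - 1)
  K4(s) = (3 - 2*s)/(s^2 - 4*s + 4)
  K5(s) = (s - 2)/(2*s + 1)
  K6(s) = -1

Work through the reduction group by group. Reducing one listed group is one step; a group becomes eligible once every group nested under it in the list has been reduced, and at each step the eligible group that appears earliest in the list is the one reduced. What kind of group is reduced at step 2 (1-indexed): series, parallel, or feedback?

Step 1. add K3, K4, K5 (parallel)
Step 2. close the feedback loop around (K3+K4+K5), K6
Step 3. parallel reduction of K1, K2, [(K3+K4+K5)/(1+(K3+K4+K5)*K6)]
The group at step 2 is a feedback group.

Hence the answer: feedback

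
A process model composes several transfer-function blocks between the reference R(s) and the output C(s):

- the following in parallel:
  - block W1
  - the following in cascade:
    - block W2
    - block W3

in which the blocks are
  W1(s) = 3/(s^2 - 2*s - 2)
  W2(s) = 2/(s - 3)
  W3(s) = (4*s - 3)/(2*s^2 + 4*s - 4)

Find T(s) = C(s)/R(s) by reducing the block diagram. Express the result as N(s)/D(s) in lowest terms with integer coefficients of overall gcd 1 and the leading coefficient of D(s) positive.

Step 1: reduce the series chain W2, W3 = (4*s - 3)/(s^3 - s^2 - 8*s + 6)
Step 2: combine W1, (W2*W3) in parallel, which is the overall transfer function T(s) = C(s)/R(s) in lowest terms

Final answer: (7*s^3 - 14*s^2 - 26*s + 24)/(s^5 - 3*s^4 - 8*s^3 + 24*s^2 + 4*s - 12)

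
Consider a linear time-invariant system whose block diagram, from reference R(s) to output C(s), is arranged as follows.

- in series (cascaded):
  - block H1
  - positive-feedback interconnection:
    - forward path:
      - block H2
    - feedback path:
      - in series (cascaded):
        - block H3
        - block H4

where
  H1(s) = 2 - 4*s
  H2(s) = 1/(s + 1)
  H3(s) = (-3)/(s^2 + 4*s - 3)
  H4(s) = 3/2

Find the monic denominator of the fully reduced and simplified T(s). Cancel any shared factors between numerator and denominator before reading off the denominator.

First reduce the diagram to T(s).

Step 1 - series reduction of H3, H4 -> (-9)/(2*s^2 + 8*s - 6)
Step 2 - reduce the feedback loop with forward H2 and return (H3*H4) -> (2*s^2 + 8*s - 6)/(2*s^3 + 10*s^2 + 2*s + 3)
Step 3 - series reduction of H1, [H2/(1-H2*(H3*H4))] -> (-8*s^3 - 28*s^2 + 40*s - 12)/(2*s^3 + 10*s^2 + 2*s + 3)
T(s) is the step-3 result (common factors already cancelled). Leading coefficient of the denominator: 2. Divide through by 2 for the monic polynomial.

Answer: s^3 + 5*s^2 + s + 3/2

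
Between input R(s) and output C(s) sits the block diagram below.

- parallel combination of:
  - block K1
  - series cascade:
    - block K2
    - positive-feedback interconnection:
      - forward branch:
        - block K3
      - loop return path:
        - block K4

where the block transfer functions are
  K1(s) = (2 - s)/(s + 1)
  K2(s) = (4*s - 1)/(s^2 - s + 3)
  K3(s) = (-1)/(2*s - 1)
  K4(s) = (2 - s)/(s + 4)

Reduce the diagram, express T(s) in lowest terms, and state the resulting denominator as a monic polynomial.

Step 1 - feedback reduction of K3, K4 = (-s - 4)/(2*s^2 + 6*s - 2)
Step 2 - cascade K2, [K3/(1-K3*K4)] = (-4*s^2 - 15*s + 4)/(2*s^4 + 4*s^3 - 2*s^2 + 20*s - 6)
Step 3 - combine K1, (K2*[K3/(1-K3*K4)]) in parallel = (-2*s^5 + 6*s^3 - 43*s^2 + 35*s - 8)/(2*s^5 + 6*s^4 + 2*s^3 + 18*s^2 + 14*s - 6)
Step 3 gives the fully reduced T(s), with no common factor left to cancel. The denominator's leading coefficient is 2, so divide each of its coefficients by 2 to get the monic form.

Therefore the answer is s^5 + 3*s^4 + s^3 + 9*s^2 + 7*s - 3.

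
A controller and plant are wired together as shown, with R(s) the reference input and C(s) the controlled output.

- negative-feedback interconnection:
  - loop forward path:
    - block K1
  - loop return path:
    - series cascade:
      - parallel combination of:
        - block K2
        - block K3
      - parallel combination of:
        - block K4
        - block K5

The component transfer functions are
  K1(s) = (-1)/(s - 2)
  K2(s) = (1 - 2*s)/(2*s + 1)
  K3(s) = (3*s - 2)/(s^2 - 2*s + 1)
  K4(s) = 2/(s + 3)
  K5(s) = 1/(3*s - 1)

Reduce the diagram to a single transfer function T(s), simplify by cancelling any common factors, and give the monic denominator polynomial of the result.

First reduce the diagram to T(s).

Step 1 - combine K2, K3 in parallel: (-2*s^3 + 11*s^2 - 5*s - 1)/(2*s^3 - 3*s^2 + 1)
Step 2 - sum the parallel branches K4, K5: (7*s + 1)/(3*s^2 + 8*s - 3)
Step 3 - series reduction of (K2+K3), (K4+K5): (-14*s^4 + 75*s^3 - 24*s^2 - 12*s - 1)/(6*s^5 + 7*s^4 - 30*s^3 + 12*s^2 + 8*s - 3)
Step 4 - close the feedback loop around K1, ((K2+K3)*(K4+K5)): (-6*s^5 - 7*s^4 + 30*s^3 - 12*s^2 - 8*s + 3)/(6*s^6 - 5*s^5 - 30*s^4 - 3*s^3 + 8*s^2 - 7*s + 7)
The result of step 4 is T(s) in lowest terms. Its denominator has leading coefficient 6; dividing the denominator through by 6 makes it monic.

Answer: s^6 - 5*s^5/6 - 5*s^4 - s^3/2 + 4*s^2/3 - 7*s/6 + 7/6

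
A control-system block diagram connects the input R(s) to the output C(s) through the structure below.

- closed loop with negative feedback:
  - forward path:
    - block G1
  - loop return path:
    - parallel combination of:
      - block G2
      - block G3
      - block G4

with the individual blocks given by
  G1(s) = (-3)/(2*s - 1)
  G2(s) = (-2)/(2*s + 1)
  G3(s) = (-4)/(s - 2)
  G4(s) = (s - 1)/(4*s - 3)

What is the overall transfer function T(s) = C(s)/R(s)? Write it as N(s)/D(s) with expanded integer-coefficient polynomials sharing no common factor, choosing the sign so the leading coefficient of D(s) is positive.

1. reduce the parallel group G2, G3, G4 gives (2*s^3 - 45*s^2 + 31*s + 2)/(8*s^3 - 18*s^2 + s + 6)
2. feedback reduction of G1, (G2+G3+G4), giving the overall T(s)

Answer: (-24*s^3 + 54*s^2 - 3*s - 18)/(16*s^4 - 50*s^3 + 155*s^2 - 82*s - 12)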